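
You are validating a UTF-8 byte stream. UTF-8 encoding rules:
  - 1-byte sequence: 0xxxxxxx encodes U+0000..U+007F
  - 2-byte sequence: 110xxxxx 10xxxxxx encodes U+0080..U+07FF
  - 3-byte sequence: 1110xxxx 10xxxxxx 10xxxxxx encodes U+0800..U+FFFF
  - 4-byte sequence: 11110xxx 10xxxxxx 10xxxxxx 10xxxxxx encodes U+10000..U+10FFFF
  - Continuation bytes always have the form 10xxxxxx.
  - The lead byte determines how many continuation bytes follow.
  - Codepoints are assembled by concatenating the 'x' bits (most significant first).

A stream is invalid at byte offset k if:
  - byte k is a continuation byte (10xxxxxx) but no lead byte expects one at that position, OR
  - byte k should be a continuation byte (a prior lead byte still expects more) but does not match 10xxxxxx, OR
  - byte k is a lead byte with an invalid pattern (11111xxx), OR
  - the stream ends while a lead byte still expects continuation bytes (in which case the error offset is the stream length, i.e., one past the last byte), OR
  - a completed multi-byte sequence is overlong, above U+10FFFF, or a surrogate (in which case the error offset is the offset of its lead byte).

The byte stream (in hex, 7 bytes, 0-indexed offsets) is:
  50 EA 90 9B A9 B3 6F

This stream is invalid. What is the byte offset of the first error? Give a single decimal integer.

Answer: 4

Derivation:
Byte[0]=50: 1-byte ASCII. cp=U+0050
Byte[1]=EA: 3-byte lead, need 2 cont bytes. acc=0xA
Byte[2]=90: continuation. acc=(acc<<6)|0x10=0x290
Byte[3]=9B: continuation. acc=(acc<<6)|0x1B=0xA41B
Completed: cp=U+A41B (starts at byte 1)
Byte[4]=A9: INVALID lead byte (not 0xxx/110x/1110/11110)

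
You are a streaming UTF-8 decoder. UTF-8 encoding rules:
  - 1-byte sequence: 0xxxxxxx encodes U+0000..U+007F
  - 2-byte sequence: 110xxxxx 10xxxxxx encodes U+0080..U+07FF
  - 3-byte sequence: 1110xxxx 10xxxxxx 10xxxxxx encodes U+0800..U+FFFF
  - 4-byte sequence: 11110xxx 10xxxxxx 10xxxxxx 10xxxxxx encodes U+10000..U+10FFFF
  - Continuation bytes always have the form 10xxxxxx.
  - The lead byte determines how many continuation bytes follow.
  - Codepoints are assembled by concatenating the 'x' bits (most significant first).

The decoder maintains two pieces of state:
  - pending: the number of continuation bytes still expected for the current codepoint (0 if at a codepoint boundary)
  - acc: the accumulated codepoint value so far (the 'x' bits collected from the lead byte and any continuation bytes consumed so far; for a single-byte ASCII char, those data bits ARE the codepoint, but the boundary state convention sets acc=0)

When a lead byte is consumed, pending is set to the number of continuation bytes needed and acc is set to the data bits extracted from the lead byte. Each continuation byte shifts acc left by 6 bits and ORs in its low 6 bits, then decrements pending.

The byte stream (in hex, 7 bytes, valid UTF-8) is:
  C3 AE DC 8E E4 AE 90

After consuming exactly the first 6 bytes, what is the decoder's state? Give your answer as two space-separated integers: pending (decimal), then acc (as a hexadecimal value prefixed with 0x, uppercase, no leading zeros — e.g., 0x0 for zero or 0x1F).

Answer: 1 0x12E

Derivation:
Byte[0]=C3: 2-byte lead. pending=1, acc=0x3
Byte[1]=AE: continuation. acc=(acc<<6)|0x2E=0xEE, pending=0
Byte[2]=DC: 2-byte lead. pending=1, acc=0x1C
Byte[3]=8E: continuation. acc=(acc<<6)|0x0E=0x70E, pending=0
Byte[4]=E4: 3-byte lead. pending=2, acc=0x4
Byte[5]=AE: continuation. acc=(acc<<6)|0x2E=0x12E, pending=1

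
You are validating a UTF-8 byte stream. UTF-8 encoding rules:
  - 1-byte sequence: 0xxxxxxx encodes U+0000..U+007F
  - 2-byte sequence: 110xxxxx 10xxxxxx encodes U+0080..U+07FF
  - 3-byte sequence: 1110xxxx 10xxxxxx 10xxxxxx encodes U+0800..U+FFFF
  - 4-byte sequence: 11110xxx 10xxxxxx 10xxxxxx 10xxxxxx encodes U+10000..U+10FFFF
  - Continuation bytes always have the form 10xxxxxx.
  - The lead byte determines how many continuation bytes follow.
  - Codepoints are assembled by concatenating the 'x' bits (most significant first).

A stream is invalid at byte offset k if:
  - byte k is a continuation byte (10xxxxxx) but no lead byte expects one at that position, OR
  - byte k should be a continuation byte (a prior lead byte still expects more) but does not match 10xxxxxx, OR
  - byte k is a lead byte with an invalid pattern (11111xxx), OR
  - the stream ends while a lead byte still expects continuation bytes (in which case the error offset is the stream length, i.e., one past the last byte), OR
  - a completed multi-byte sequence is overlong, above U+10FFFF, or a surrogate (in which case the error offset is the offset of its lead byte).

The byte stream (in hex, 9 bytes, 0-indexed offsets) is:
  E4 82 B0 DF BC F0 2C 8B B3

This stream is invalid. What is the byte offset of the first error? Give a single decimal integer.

Byte[0]=E4: 3-byte lead, need 2 cont bytes. acc=0x4
Byte[1]=82: continuation. acc=(acc<<6)|0x02=0x102
Byte[2]=B0: continuation. acc=(acc<<6)|0x30=0x40B0
Completed: cp=U+40B0 (starts at byte 0)
Byte[3]=DF: 2-byte lead, need 1 cont bytes. acc=0x1F
Byte[4]=BC: continuation. acc=(acc<<6)|0x3C=0x7FC
Completed: cp=U+07FC (starts at byte 3)
Byte[5]=F0: 4-byte lead, need 3 cont bytes. acc=0x0
Byte[6]=2C: expected 10xxxxxx continuation. INVALID

Answer: 6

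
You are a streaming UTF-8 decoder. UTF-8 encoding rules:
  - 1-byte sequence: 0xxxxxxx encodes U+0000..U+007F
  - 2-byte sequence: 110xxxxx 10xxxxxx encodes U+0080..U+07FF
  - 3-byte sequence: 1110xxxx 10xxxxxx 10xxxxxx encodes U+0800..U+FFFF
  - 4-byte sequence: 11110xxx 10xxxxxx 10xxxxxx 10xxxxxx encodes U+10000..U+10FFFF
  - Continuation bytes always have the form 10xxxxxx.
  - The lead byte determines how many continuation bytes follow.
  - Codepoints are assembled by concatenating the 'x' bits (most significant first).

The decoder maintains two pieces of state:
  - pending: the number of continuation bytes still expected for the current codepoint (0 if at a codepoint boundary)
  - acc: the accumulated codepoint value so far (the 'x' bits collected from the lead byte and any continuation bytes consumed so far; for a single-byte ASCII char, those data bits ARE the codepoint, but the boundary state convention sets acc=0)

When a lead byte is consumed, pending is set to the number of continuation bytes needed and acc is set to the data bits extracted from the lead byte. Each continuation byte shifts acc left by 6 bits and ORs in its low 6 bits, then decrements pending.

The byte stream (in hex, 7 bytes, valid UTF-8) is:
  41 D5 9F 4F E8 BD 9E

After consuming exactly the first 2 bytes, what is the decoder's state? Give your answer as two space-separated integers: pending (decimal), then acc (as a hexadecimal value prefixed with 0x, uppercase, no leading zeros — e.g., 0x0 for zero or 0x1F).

Byte[0]=41: 1-byte. pending=0, acc=0x0
Byte[1]=D5: 2-byte lead. pending=1, acc=0x15

Answer: 1 0x15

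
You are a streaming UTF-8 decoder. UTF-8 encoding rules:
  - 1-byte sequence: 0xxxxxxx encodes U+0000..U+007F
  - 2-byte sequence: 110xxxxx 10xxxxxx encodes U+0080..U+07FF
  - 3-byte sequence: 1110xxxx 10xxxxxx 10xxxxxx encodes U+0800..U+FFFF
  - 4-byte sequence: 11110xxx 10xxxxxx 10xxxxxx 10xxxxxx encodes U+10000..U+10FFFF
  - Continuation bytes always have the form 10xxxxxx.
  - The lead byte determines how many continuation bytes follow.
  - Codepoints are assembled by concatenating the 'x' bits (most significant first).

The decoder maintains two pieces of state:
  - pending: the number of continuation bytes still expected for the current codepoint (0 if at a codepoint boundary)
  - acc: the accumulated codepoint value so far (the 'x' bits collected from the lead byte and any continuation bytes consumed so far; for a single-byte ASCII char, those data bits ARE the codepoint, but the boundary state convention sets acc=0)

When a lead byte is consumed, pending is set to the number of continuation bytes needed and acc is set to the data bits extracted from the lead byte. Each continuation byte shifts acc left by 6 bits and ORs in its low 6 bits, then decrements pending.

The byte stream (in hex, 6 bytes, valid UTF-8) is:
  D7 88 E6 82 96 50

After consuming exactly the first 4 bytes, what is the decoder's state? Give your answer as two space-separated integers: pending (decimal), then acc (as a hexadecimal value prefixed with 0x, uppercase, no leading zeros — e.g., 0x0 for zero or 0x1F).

Answer: 1 0x182

Derivation:
Byte[0]=D7: 2-byte lead. pending=1, acc=0x17
Byte[1]=88: continuation. acc=(acc<<6)|0x08=0x5C8, pending=0
Byte[2]=E6: 3-byte lead. pending=2, acc=0x6
Byte[3]=82: continuation. acc=(acc<<6)|0x02=0x182, pending=1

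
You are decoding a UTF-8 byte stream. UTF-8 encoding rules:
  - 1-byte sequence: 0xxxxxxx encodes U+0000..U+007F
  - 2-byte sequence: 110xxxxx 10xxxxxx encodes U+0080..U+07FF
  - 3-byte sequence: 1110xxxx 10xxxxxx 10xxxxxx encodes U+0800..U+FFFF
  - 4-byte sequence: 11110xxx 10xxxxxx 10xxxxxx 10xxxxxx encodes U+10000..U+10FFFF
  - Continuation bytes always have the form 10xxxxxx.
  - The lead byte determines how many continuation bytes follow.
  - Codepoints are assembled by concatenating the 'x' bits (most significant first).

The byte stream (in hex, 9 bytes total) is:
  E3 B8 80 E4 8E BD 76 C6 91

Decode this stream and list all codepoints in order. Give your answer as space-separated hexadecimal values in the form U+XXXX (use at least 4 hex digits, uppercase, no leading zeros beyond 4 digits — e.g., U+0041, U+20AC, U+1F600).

Byte[0]=E3: 3-byte lead, need 2 cont bytes. acc=0x3
Byte[1]=B8: continuation. acc=(acc<<6)|0x38=0xF8
Byte[2]=80: continuation. acc=(acc<<6)|0x00=0x3E00
Completed: cp=U+3E00 (starts at byte 0)
Byte[3]=E4: 3-byte lead, need 2 cont bytes. acc=0x4
Byte[4]=8E: continuation. acc=(acc<<6)|0x0E=0x10E
Byte[5]=BD: continuation. acc=(acc<<6)|0x3D=0x43BD
Completed: cp=U+43BD (starts at byte 3)
Byte[6]=76: 1-byte ASCII. cp=U+0076
Byte[7]=C6: 2-byte lead, need 1 cont bytes. acc=0x6
Byte[8]=91: continuation. acc=(acc<<6)|0x11=0x191
Completed: cp=U+0191 (starts at byte 7)

Answer: U+3E00 U+43BD U+0076 U+0191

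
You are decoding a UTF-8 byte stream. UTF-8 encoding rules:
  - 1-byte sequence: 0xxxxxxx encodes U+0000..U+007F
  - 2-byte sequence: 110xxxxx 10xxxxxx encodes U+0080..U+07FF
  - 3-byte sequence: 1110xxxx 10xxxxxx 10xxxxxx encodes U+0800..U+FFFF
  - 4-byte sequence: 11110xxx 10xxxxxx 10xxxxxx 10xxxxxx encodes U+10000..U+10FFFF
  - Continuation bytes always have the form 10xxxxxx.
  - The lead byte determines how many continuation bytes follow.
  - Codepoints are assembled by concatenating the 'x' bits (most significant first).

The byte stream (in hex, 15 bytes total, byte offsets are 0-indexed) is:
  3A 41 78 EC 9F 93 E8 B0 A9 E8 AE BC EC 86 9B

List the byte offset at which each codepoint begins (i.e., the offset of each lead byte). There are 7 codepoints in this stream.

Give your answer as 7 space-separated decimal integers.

Answer: 0 1 2 3 6 9 12

Derivation:
Byte[0]=3A: 1-byte ASCII. cp=U+003A
Byte[1]=41: 1-byte ASCII. cp=U+0041
Byte[2]=78: 1-byte ASCII. cp=U+0078
Byte[3]=EC: 3-byte lead, need 2 cont bytes. acc=0xC
Byte[4]=9F: continuation. acc=(acc<<6)|0x1F=0x31F
Byte[5]=93: continuation. acc=(acc<<6)|0x13=0xC7D3
Completed: cp=U+C7D3 (starts at byte 3)
Byte[6]=E8: 3-byte lead, need 2 cont bytes. acc=0x8
Byte[7]=B0: continuation. acc=(acc<<6)|0x30=0x230
Byte[8]=A9: continuation. acc=(acc<<6)|0x29=0x8C29
Completed: cp=U+8C29 (starts at byte 6)
Byte[9]=E8: 3-byte lead, need 2 cont bytes. acc=0x8
Byte[10]=AE: continuation. acc=(acc<<6)|0x2E=0x22E
Byte[11]=BC: continuation. acc=(acc<<6)|0x3C=0x8BBC
Completed: cp=U+8BBC (starts at byte 9)
Byte[12]=EC: 3-byte lead, need 2 cont bytes. acc=0xC
Byte[13]=86: continuation. acc=(acc<<6)|0x06=0x306
Byte[14]=9B: continuation. acc=(acc<<6)|0x1B=0xC19B
Completed: cp=U+C19B (starts at byte 12)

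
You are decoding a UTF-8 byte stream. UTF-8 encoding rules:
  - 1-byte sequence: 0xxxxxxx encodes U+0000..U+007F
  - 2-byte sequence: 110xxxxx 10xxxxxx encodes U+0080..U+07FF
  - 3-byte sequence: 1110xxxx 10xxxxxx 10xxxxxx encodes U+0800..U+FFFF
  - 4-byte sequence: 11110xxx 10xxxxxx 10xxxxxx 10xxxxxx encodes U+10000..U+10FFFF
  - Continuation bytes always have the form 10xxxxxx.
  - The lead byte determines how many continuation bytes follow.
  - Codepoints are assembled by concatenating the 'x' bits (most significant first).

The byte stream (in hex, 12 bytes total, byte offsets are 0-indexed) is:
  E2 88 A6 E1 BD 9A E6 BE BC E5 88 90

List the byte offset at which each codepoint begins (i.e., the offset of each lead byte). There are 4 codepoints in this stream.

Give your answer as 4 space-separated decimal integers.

Answer: 0 3 6 9

Derivation:
Byte[0]=E2: 3-byte lead, need 2 cont bytes. acc=0x2
Byte[1]=88: continuation. acc=(acc<<6)|0x08=0x88
Byte[2]=A6: continuation. acc=(acc<<6)|0x26=0x2226
Completed: cp=U+2226 (starts at byte 0)
Byte[3]=E1: 3-byte lead, need 2 cont bytes. acc=0x1
Byte[4]=BD: continuation. acc=(acc<<6)|0x3D=0x7D
Byte[5]=9A: continuation. acc=(acc<<6)|0x1A=0x1F5A
Completed: cp=U+1F5A (starts at byte 3)
Byte[6]=E6: 3-byte lead, need 2 cont bytes. acc=0x6
Byte[7]=BE: continuation. acc=(acc<<6)|0x3E=0x1BE
Byte[8]=BC: continuation. acc=(acc<<6)|0x3C=0x6FBC
Completed: cp=U+6FBC (starts at byte 6)
Byte[9]=E5: 3-byte lead, need 2 cont bytes. acc=0x5
Byte[10]=88: continuation. acc=(acc<<6)|0x08=0x148
Byte[11]=90: continuation. acc=(acc<<6)|0x10=0x5210
Completed: cp=U+5210 (starts at byte 9)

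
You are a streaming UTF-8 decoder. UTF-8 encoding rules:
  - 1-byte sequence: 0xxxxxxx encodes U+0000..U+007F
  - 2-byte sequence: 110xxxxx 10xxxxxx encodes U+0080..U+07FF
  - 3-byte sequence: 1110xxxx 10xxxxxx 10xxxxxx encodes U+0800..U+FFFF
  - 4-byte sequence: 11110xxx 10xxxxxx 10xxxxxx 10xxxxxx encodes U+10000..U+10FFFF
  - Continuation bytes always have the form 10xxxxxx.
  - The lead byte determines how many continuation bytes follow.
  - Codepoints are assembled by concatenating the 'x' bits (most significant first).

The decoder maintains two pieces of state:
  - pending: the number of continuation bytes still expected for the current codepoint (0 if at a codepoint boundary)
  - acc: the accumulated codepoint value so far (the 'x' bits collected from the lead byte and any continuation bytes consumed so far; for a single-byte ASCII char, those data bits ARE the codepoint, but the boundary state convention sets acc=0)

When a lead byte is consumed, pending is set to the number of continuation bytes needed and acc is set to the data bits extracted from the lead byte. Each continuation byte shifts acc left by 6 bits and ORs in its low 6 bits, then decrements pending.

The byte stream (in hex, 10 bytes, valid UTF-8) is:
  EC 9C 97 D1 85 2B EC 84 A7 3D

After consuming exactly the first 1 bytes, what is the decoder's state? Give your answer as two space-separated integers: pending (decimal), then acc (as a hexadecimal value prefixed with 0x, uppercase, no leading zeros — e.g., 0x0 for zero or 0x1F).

Answer: 2 0xC

Derivation:
Byte[0]=EC: 3-byte lead. pending=2, acc=0xC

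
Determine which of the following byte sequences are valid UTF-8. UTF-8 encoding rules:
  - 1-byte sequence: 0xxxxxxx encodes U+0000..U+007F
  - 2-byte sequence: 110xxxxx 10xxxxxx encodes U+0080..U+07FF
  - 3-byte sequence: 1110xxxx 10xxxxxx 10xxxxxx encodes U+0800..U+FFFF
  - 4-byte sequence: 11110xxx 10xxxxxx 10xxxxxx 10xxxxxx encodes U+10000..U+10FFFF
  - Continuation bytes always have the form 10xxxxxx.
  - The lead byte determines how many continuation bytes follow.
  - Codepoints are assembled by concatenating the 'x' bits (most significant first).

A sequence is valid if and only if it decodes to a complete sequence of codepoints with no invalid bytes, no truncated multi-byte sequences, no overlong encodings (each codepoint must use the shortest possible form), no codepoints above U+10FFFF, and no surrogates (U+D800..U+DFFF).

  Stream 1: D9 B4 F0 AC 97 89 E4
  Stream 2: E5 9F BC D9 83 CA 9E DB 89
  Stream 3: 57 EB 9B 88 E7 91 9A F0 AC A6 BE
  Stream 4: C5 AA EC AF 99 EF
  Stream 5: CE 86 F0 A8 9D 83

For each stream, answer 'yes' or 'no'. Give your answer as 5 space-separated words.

Answer: no yes yes no yes

Derivation:
Stream 1: error at byte offset 7. INVALID
Stream 2: decodes cleanly. VALID
Stream 3: decodes cleanly. VALID
Stream 4: error at byte offset 6. INVALID
Stream 5: decodes cleanly. VALID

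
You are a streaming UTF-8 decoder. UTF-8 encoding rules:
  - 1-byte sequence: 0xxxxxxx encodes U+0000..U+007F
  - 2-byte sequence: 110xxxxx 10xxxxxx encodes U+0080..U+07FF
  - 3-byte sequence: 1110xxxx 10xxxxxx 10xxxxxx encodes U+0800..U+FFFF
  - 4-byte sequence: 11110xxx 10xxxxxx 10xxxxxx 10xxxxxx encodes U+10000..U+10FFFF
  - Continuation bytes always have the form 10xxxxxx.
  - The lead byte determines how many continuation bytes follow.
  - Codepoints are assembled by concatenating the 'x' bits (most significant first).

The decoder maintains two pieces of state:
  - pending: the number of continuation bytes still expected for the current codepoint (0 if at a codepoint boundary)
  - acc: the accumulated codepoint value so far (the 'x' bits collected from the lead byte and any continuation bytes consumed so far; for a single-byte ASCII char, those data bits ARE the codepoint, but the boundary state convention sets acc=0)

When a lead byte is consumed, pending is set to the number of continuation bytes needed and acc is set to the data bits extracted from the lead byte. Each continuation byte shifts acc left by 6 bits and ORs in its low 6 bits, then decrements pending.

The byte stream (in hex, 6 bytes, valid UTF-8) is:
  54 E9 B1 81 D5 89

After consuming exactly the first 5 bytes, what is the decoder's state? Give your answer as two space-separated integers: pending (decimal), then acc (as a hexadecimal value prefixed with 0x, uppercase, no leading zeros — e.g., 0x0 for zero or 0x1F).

Answer: 1 0x15

Derivation:
Byte[0]=54: 1-byte. pending=0, acc=0x0
Byte[1]=E9: 3-byte lead. pending=2, acc=0x9
Byte[2]=B1: continuation. acc=(acc<<6)|0x31=0x271, pending=1
Byte[3]=81: continuation. acc=(acc<<6)|0x01=0x9C41, pending=0
Byte[4]=D5: 2-byte lead. pending=1, acc=0x15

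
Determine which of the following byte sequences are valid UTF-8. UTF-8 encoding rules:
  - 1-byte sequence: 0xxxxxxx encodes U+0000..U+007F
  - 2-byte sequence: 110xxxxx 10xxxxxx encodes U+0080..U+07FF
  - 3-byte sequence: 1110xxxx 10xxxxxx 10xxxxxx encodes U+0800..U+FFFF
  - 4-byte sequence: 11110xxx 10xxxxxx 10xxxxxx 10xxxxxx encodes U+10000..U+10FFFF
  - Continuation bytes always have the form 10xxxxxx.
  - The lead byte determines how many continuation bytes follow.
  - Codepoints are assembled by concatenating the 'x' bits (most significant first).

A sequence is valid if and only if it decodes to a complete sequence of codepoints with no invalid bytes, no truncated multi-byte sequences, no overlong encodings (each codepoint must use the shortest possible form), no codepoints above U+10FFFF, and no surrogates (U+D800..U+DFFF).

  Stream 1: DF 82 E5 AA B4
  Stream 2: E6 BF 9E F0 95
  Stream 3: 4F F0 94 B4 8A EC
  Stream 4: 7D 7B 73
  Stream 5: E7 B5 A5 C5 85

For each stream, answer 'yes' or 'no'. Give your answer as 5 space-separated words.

Answer: yes no no yes yes

Derivation:
Stream 1: decodes cleanly. VALID
Stream 2: error at byte offset 5. INVALID
Stream 3: error at byte offset 6. INVALID
Stream 4: decodes cleanly. VALID
Stream 5: decodes cleanly. VALID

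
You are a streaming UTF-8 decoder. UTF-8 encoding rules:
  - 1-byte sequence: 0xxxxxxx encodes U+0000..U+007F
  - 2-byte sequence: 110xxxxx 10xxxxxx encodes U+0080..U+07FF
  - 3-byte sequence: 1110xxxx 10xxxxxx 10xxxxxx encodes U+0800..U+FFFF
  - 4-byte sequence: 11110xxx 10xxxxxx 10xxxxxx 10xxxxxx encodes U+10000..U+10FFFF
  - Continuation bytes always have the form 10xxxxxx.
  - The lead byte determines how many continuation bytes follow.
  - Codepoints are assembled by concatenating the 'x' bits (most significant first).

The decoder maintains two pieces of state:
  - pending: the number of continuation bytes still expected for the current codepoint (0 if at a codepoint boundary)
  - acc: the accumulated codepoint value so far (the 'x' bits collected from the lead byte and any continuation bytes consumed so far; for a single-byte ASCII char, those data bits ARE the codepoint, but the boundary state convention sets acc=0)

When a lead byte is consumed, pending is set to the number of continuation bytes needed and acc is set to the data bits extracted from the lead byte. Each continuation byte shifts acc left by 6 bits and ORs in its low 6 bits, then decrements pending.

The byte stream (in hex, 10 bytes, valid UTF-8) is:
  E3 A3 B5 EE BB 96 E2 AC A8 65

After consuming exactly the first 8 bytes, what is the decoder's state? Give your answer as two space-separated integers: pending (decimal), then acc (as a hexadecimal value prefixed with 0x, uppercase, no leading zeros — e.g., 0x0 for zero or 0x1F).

Byte[0]=E3: 3-byte lead. pending=2, acc=0x3
Byte[1]=A3: continuation. acc=(acc<<6)|0x23=0xE3, pending=1
Byte[2]=B5: continuation. acc=(acc<<6)|0x35=0x38F5, pending=0
Byte[3]=EE: 3-byte lead. pending=2, acc=0xE
Byte[4]=BB: continuation. acc=(acc<<6)|0x3B=0x3BB, pending=1
Byte[5]=96: continuation. acc=(acc<<6)|0x16=0xEED6, pending=0
Byte[6]=E2: 3-byte lead. pending=2, acc=0x2
Byte[7]=AC: continuation. acc=(acc<<6)|0x2C=0xAC, pending=1

Answer: 1 0xAC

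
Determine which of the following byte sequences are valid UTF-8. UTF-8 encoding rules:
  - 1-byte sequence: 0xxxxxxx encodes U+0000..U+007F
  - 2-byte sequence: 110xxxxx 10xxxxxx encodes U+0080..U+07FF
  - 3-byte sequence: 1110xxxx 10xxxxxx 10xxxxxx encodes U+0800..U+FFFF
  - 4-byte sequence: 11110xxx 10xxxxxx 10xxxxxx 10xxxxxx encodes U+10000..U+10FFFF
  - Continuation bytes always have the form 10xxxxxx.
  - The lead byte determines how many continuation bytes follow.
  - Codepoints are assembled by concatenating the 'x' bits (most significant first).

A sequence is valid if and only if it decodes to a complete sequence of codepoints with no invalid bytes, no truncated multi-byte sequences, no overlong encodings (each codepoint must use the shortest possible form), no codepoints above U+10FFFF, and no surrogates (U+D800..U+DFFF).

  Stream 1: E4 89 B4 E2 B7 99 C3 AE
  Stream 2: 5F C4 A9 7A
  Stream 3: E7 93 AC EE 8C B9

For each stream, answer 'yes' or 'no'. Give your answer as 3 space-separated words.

Stream 1: decodes cleanly. VALID
Stream 2: decodes cleanly. VALID
Stream 3: decodes cleanly. VALID

Answer: yes yes yes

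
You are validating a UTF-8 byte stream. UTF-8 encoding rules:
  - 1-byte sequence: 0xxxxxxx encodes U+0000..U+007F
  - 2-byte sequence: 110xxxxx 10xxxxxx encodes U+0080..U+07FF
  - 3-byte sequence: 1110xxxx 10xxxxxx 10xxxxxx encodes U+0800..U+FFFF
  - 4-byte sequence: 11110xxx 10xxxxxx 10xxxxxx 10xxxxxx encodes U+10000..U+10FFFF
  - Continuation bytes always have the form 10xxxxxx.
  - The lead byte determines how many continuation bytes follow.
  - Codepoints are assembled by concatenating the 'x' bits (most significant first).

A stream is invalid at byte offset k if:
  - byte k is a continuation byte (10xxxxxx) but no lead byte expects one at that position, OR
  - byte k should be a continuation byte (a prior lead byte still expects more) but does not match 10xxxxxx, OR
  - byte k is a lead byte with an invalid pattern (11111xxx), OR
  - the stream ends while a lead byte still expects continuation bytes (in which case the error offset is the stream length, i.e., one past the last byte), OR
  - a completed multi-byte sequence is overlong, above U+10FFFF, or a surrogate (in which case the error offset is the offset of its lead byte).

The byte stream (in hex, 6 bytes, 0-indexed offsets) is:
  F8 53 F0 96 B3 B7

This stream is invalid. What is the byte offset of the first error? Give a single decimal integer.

Answer: 0

Derivation:
Byte[0]=F8: INVALID lead byte (not 0xxx/110x/1110/11110)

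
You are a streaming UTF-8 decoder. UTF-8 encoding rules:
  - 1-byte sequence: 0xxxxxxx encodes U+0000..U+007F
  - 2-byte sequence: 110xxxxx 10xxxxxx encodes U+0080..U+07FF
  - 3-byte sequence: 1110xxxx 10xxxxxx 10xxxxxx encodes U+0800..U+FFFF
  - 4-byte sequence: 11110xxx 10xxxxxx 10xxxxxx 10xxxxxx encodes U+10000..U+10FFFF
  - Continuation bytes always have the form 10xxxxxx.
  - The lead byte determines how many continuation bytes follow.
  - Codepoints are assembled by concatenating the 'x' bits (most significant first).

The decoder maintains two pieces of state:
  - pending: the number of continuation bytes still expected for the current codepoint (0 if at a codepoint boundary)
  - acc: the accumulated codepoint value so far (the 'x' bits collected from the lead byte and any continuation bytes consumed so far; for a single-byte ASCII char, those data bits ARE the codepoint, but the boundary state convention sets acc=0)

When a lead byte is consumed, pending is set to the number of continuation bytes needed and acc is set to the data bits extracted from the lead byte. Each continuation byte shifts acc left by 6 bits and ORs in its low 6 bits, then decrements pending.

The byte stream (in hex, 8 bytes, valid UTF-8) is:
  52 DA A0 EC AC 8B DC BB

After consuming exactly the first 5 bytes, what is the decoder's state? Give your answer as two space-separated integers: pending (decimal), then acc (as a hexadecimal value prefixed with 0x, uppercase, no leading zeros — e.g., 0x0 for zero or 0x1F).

Answer: 1 0x32C

Derivation:
Byte[0]=52: 1-byte. pending=0, acc=0x0
Byte[1]=DA: 2-byte lead. pending=1, acc=0x1A
Byte[2]=A0: continuation. acc=(acc<<6)|0x20=0x6A0, pending=0
Byte[3]=EC: 3-byte lead. pending=2, acc=0xC
Byte[4]=AC: continuation. acc=(acc<<6)|0x2C=0x32C, pending=1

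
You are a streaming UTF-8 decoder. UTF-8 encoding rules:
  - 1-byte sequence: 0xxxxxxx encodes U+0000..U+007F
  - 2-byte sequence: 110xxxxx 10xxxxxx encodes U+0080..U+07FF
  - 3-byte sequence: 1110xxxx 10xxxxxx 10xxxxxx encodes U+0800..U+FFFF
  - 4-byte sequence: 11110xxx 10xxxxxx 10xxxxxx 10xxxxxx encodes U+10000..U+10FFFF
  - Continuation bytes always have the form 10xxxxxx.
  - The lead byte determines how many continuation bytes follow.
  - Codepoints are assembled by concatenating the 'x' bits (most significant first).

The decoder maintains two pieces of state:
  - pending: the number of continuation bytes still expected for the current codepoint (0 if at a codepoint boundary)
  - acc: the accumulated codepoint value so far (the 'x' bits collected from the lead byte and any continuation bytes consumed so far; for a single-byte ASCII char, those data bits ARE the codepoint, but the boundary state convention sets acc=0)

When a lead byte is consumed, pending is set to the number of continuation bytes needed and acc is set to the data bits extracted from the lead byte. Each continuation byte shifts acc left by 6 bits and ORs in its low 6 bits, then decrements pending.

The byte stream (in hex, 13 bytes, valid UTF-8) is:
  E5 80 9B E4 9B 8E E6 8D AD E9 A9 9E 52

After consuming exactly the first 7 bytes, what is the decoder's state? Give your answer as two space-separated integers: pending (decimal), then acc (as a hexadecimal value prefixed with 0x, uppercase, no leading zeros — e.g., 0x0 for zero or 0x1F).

Answer: 2 0x6

Derivation:
Byte[0]=E5: 3-byte lead. pending=2, acc=0x5
Byte[1]=80: continuation. acc=(acc<<6)|0x00=0x140, pending=1
Byte[2]=9B: continuation. acc=(acc<<6)|0x1B=0x501B, pending=0
Byte[3]=E4: 3-byte lead. pending=2, acc=0x4
Byte[4]=9B: continuation. acc=(acc<<6)|0x1B=0x11B, pending=1
Byte[5]=8E: continuation. acc=(acc<<6)|0x0E=0x46CE, pending=0
Byte[6]=E6: 3-byte lead. pending=2, acc=0x6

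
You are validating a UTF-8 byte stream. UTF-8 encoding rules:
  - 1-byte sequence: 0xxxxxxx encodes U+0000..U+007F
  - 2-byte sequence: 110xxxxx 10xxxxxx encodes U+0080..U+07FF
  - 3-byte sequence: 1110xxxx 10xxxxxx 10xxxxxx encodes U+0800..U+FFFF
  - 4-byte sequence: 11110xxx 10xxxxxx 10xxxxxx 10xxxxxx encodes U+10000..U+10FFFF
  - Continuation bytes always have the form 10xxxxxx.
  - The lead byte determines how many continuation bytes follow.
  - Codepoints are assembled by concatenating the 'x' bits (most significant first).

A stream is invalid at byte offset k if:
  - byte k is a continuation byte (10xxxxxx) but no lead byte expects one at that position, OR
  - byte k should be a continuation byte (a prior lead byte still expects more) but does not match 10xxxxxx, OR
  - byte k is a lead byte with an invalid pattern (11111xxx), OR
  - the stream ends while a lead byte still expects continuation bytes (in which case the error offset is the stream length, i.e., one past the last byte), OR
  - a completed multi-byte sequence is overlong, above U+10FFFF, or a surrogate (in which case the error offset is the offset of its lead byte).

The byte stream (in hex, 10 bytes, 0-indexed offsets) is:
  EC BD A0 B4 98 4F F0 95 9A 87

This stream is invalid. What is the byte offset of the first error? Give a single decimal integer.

Byte[0]=EC: 3-byte lead, need 2 cont bytes. acc=0xC
Byte[1]=BD: continuation. acc=(acc<<6)|0x3D=0x33D
Byte[2]=A0: continuation. acc=(acc<<6)|0x20=0xCF60
Completed: cp=U+CF60 (starts at byte 0)
Byte[3]=B4: INVALID lead byte (not 0xxx/110x/1110/11110)

Answer: 3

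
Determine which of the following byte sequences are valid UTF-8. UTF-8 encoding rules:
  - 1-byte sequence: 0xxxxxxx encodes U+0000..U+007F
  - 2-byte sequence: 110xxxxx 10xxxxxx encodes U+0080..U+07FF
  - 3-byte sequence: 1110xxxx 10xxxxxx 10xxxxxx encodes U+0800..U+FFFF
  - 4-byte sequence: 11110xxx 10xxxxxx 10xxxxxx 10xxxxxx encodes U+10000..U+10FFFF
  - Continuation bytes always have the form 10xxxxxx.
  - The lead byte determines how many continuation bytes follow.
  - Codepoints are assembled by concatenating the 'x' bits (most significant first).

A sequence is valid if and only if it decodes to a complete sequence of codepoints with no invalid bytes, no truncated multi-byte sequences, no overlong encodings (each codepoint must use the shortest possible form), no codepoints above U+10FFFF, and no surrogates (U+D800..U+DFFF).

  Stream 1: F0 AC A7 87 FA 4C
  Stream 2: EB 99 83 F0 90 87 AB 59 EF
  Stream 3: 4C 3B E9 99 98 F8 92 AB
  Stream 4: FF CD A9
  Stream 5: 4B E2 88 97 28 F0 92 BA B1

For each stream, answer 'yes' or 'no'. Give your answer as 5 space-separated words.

Stream 1: error at byte offset 4. INVALID
Stream 2: error at byte offset 9. INVALID
Stream 3: error at byte offset 5. INVALID
Stream 4: error at byte offset 0. INVALID
Stream 5: decodes cleanly. VALID

Answer: no no no no yes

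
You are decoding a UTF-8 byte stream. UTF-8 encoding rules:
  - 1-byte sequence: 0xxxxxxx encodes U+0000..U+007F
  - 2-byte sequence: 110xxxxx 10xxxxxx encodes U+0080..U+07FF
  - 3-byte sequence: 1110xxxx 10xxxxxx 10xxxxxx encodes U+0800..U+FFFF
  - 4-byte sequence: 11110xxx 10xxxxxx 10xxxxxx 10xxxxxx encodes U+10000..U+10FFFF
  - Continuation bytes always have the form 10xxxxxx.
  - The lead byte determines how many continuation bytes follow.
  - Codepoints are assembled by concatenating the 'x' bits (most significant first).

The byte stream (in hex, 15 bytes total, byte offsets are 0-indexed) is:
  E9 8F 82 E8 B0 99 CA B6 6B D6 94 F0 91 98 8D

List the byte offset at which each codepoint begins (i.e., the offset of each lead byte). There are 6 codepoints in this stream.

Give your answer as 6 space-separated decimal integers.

Answer: 0 3 6 8 9 11

Derivation:
Byte[0]=E9: 3-byte lead, need 2 cont bytes. acc=0x9
Byte[1]=8F: continuation. acc=(acc<<6)|0x0F=0x24F
Byte[2]=82: continuation. acc=(acc<<6)|0x02=0x93C2
Completed: cp=U+93C2 (starts at byte 0)
Byte[3]=E8: 3-byte lead, need 2 cont bytes. acc=0x8
Byte[4]=B0: continuation. acc=(acc<<6)|0x30=0x230
Byte[5]=99: continuation. acc=(acc<<6)|0x19=0x8C19
Completed: cp=U+8C19 (starts at byte 3)
Byte[6]=CA: 2-byte lead, need 1 cont bytes. acc=0xA
Byte[7]=B6: continuation. acc=(acc<<6)|0x36=0x2B6
Completed: cp=U+02B6 (starts at byte 6)
Byte[8]=6B: 1-byte ASCII. cp=U+006B
Byte[9]=D6: 2-byte lead, need 1 cont bytes. acc=0x16
Byte[10]=94: continuation. acc=(acc<<6)|0x14=0x594
Completed: cp=U+0594 (starts at byte 9)
Byte[11]=F0: 4-byte lead, need 3 cont bytes. acc=0x0
Byte[12]=91: continuation. acc=(acc<<6)|0x11=0x11
Byte[13]=98: continuation. acc=(acc<<6)|0x18=0x458
Byte[14]=8D: continuation. acc=(acc<<6)|0x0D=0x1160D
Completed: cp=U+1160D (starts at byte 11)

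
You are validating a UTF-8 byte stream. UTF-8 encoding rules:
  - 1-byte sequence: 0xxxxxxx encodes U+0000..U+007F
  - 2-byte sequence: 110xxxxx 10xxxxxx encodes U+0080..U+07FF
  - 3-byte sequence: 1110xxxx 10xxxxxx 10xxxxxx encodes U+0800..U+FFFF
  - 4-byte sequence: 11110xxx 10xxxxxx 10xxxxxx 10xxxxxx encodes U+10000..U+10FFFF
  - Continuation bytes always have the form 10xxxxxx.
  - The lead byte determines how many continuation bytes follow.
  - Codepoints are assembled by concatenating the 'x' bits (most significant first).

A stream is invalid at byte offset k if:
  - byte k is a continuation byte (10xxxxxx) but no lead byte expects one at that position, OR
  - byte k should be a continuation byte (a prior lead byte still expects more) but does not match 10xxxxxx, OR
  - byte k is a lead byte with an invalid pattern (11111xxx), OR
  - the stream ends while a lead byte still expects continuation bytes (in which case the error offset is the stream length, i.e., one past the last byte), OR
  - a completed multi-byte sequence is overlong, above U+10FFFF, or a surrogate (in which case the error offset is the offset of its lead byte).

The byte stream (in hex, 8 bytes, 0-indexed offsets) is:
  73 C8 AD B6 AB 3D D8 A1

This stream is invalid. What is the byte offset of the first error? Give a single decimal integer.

Answer: 3

Derivation:
Byte[0]=73: 1-byte ASCII. cp=U+0073
Byte[1]=C8: 2-byte lead, need 1 cont bytes. acc=0x8
Byte[2]=AD: continuation. acc=(acc<<6)|0x2D=0x22D
Completed: cp=U+022D (starts at byte 1)
Byte[3]=B6: INVALID lead byte (not 0xxx/110x/1110/11110)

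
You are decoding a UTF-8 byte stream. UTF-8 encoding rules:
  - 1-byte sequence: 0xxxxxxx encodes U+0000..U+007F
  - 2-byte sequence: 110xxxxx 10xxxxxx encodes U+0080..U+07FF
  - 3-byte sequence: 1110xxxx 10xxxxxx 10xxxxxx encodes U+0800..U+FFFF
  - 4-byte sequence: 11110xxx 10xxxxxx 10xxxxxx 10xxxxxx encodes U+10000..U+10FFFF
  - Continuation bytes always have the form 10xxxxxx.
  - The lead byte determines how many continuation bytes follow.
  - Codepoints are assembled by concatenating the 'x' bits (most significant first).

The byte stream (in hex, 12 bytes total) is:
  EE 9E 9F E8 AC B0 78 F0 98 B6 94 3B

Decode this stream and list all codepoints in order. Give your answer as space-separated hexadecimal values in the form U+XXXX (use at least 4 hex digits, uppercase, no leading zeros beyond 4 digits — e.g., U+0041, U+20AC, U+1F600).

Answer: U+E79F U+8B30 U+0078 U+18D94 U+003B

Derivation:
Byte[0]=EE: 3-byte lead, need 2 cont bytes. acc=0xE
Byte[1]=9E: continuation. acc=(acc<<6)|0x1E=0x39E
Byte[2]=9F: continuation. acc=(acc<<6)|0x1F=0xE79F
Completed: cp=U+E79F (starts at byte 0)
Byte[3]=E8: 3-byte lead, need 2 cont bytes. acc=0x8
Byte[4]=AC: continuation. acc=(acc<<6)|0x2C=0x22C
Byte[5]=B0: continuation. acc=(acc<<6)|0x30=0x8B30
Completed: cp=U+8B30 (starts at byte 3)
Byte[6]=78: 1-byte ASCII. cp=U+0078
Byte[7]=F0: 4-byte lead, need 3 cont bytes. acc=0x0
Byte[8]=98: continuation. acc=(acc<<6)|0x18=0x18
Byte[9]=B6: continuation. acc=(acc<<6)|0x36=0x636
Byte[10]=94: continuation. acc=(acc<<6)|0x14=0x18D94
Completed: cp=U+18D94 (starts at byte 7)
Byte[11]=3B: 1-byte ASCII. cp=U+003B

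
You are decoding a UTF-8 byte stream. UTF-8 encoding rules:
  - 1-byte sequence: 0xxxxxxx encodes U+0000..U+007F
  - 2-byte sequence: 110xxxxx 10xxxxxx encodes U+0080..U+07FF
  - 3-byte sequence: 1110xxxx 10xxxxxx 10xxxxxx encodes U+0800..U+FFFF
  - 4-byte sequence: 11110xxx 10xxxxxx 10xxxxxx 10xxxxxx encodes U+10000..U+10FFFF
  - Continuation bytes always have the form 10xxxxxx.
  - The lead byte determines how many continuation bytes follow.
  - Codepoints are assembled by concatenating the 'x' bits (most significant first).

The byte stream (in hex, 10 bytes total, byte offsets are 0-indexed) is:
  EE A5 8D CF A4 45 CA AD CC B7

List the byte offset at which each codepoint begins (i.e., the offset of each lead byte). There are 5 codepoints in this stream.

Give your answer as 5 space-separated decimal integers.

Answer: 0 3 5 6 8

Derivation:
Byte[0]=EE: 3-byte lead, need 2 cont bytes. acc=0xE
Byte[1]=A5: continuation. acc=(acc<<6)|0x25=0x3A5
Byte[2]=8D: continuation. acc=(acc<<6)|0x0D=0xE94D
Completed: cp=U+E94D (starts at byte 0)
Byte[3]=CF: 2-byte lead, need 1 cont bytes. acc=0xF
Byte[4]=A4: continuation. acc=(acc<<6)|0x24=0x3E4
Completed: cp=U+03E4 (starts at byte 3)
Byte[5]=45: 1-byte ASCII. cp=U+0045
Byte[6]=CA: 2-byte lead, need 1 cont bytes. acc=0xA
Byte[7]=AD: continuation. acc=(acc<<6)|0x2D=0x2AD
Completed: cp=U+02AD (starts at byte 6)
Byte[8]=CC: 2-byte lead, need 1 cont bytes. acc=0xC
Byte[9]=B7: continuation. acc=(acc<<6)|0x37=0x337
Completed: cp=U+0337 (starts at byte 8)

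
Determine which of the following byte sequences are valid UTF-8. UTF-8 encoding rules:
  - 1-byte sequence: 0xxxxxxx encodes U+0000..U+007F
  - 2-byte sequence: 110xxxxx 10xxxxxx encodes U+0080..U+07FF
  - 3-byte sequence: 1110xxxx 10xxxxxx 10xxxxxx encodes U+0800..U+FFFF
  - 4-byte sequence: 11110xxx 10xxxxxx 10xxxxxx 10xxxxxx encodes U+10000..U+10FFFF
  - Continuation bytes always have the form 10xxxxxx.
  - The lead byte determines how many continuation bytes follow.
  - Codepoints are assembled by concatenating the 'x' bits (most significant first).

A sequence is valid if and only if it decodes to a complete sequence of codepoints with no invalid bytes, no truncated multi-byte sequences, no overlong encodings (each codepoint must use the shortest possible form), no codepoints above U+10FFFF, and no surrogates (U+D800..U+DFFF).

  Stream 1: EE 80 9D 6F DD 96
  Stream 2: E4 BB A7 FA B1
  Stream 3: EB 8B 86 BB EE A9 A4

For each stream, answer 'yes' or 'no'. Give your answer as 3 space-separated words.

Stream 1: decodes cleanly. VALID
Stream 2: error at byte offset 3. INVALID
Stream 3: error at byte offset 3. INVALID

Answer: yes no no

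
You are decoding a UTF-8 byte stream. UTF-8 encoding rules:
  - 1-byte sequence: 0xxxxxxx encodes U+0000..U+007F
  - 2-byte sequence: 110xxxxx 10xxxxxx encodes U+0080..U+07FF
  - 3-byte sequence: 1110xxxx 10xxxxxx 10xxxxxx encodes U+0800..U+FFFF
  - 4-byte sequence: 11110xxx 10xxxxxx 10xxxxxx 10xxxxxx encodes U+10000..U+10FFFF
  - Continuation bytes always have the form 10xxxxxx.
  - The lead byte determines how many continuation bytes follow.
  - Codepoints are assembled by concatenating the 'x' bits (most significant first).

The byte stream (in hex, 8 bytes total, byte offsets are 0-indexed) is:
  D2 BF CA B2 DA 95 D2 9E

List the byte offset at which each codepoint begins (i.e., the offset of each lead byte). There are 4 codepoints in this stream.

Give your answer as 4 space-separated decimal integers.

Byte[0]=D2: 2-byte lead, need 1 cont bytes. acc=0x12
Byte[1]=BF: continuation. acc=(acc<<6)|0x3F=0x4BF
Completed: cp=U+04BF (starts at byte 0)
Byte[2]=CA: 2-byte lead, need 1 cont bytes. acc=0xA
Byte[3]=B2: continuation. acc=(acc<<6)|0x32=0x2B2
Completed: cp=U+02B2 (starts at byte 2)
Byte[4]=DA: 2-byte lead, need 1 cont bytes. acc=0x1A
Byte[5]=95: continuation. acc=(acc<<6)|0x15=0x695
Completed: cp=U+0695 (starts at byte 4)
Byte[6]=D2: 2-byte lead, need 1 cont bytes. acc=0x12
Byte[7]=9E: continuation. acc=(acc<<6)|0x1E=0x49E
Completed: cp=U+049E (starts at byte 6)

Answer: 0 2 4 6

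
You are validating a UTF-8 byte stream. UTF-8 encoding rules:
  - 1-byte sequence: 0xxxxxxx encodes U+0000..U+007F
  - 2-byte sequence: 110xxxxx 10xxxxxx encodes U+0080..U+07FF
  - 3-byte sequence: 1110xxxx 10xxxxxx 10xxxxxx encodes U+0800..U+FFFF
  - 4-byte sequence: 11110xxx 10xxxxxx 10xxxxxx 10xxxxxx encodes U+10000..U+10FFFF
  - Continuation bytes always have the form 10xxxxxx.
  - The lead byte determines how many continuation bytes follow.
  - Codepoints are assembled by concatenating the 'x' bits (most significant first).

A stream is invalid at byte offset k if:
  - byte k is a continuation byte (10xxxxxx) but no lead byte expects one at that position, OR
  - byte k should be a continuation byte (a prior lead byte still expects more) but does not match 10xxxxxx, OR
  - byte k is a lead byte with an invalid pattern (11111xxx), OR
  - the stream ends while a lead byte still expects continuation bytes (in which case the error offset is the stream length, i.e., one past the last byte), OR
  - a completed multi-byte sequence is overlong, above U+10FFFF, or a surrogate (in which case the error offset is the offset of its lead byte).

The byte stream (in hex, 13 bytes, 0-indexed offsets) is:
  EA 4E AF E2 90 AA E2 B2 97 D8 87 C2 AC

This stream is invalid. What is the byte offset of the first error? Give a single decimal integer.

Answer: 1

Derivation:
Byte[0]=EA: 3-byte lead, need 2 cont bytes. acc=0xA
Byte[1]=4E: expected 10xxxxxx continuation. INVALID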